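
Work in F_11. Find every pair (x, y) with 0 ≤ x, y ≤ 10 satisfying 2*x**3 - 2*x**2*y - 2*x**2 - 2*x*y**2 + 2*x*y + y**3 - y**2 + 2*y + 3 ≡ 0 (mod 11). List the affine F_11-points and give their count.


Affine F_11-points: {(0, 2), (2, 0), (2, 8), (4, 0), (4, 9), (6, 0), (6, 3), (6, 10), (7, 1)}; count = 9.

For each of the 121 pairs (x, y) ∈ F_11², evaluate f(x, y) mod 11. Record the zeros.
  x = 0: [0↦3, 1↦5, 2↦0, 3↦5, 4↦4, 5↦3, 6↦8, 7↦3, 8↦5, 9↦9, 10↦10]  zeros at y ∈ {2}
  x = 1: [0↦3, 1↦3, 2↦3, 3↦9, 4↦5, 5↦8, 6↦2, 7↦4, 8↦9, 9↦1, 10↦8]  zeros at y ∈ ∅
  x = 2: [0↦0, 1↦5, 2↦6, 3↦9, 4↦9, 5↦1, 6↦2, 7↦7, 8↦0, 9↦9, 10↦7]  zeros at y ∈ {0, 8}
  x = 3: [0↦6, 1↦1, 2↦10, 3↦6, 4↦6, 5↦5, 6↦9, 7↦2, 8↦1, 9↦1, 10↦8]  zeros at y ∈ ∅
  x = 4: [0↦0, 1↦3, 2↦5, 3↦1, 4↦8, 5↦10, 6↦2, 7↦1, 8↦2, 9↦0, 10↦1]  zeros at y ∈ {0, 9}
  x = 5: [0↦5, 1↦1, 2↦3, 3↦6, 4↦5, 5↦6, 6↦4, 7↦5, 8↦4, 9↦7, 10↦9]  zeros at y ∈ ∅
  x = 6: [0↦0, 1↦7, 2↦5, 3↦0, 4↦9, 5↦5, 6↦5, 7↦4, 8↦8, 9↦1, 10↦0]  zeros at y ∈ {0, 3, 10}
  x = 7: [0↦8, 1↦0, 2↦1, 3↦6, 4↦10, 5↦8, 6↦6, 7↦10, 8↦4, 9↦5, 10↦8]  zeros at y ∈ {1}
  x = 8: [0↦8, 1↦3, 2↦3, 3↦3, 4↦9, 5↦5, 6↦8, 7↦2, 8↦4, 9↦9, 10↦1]  zeros at y ∈ ∅
  x = 9: [0↦1, 1↦6, 2↦1, 3↦3, 4↦7, 5↦8, 6↦1, 7↦3, 8↦9, 9↦3, 10↦2]  zeros at y ∈ ∅
  x = 10: [0↦10, 1↦10, 2↦7, 3↦7, 4↦5, 5↦7, 6↦8, 7↦3, 8↦9, 9↦10, 10↦1]  zeros at y ∈ ∅
Collecting zeros: affine points = {(0, 2), (2, 0), (2, 8), (4, 0), (4, 9), (6, 0), (6, 3), (6, 10), (7, 1)}.
Total count |C(F_11)_aff| = 9.


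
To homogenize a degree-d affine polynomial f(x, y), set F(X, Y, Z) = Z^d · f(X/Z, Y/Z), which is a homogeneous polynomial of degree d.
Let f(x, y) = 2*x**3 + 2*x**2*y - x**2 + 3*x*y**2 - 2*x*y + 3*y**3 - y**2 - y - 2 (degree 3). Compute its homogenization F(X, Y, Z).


F(X, Y, Z) = 2*X**3 + 2*X**2*Y - X**2*Z + 3*X*Y**2 - 2*X*Y*Z + 3*Y**3 - Y**2*Z - Y*Z**2 - 2*Z**3

deg(f) = 3.
Substitute x = X/Z, y = Y/Z into f, then multiply by Z^3.
  monomial 2·x^3·y^0 ↦ 2·X^3·Y^0·Z^0.
  monomial 2·x^2·y^1 ↦ 2·X^2·Y^1·Z^0.
  monomial -1·x^2·y^0 ↦ -1·X^2·Y^0·Z^1.
  monomial 3·x^1·y^2 ↦ 3·X^1·Y^2·Z^0.
  monomial -2·x^1·y^1 ↦ -2·X^1·Y^1·Z^1.
  monomial 3·x^0·y^3 ↦ 3·X^0·Y^3·Z^0.
  monomial -1·x^0·y^2 ↦ -1·X^0·Y^2·Z^1.
  monomial -1·x^0·y^1 ↦ -1·X^0·Y^1·Z^2.
  monomial -2·x^0·y^0 ↦ -2·X^0·Y^0·Z^3.
Collecting: F(X, Y, Z) = 2*X**3 + 2*X**2*Y - X**2*Z + 3*X*Y**2 - 2*X*Y*Z + 3*Y**3 - Y**2*Z - Y*Z**2 - 2*Z**3.


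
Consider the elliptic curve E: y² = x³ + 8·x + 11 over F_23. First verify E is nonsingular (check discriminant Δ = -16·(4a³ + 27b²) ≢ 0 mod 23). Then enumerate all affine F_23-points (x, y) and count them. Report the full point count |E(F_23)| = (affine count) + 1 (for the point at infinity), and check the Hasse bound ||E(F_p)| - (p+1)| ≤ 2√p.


Affine points = {(2, 9), (2, 14), (3, 4), (3, 19), (8, 9), (8, 14), (11, 2), (11, 21), (12, 8), (12, 15), (13, 9), (13, 14), (16, 7), (16, 16), (17, 0), (20, 11), (20, 12), (22, 5), (22, 18)}; affine count = 19; |E(F_23)| = 20.

Discriminant check: Δ ∝ 4a³ + 27b² = 4·8³ + 27·11² = 4·512 + 27·121 ≡ 2 (mod 23). Nonzero ⇒ E is nonsingular.
For each x ∈ F_23, compute rhs = x³ + 8·x + 11 mod 23, then count y ∈ F_23 with y² ≡ rhs.
  x = 0: rhs = 11, matching y values: none (0 points).
  x = 1: rhs = 20, matching y values: none (0 points).
  x = 2: rhs = 12, matching y values: 9, 14 (2 points).
  x = 3: rhs = 16, matching y values: 4, 19 (2 points).
  x = 4: rhs = 15, matching y values: none (0 points).
  x = 5: rhs = 15, matching y values: none (0 points).
  x = 6: rhs = 22, matching y values: none (0 points).
  x = 7: rhs = 19, matching y values: none (0 points).
  x = 8: rhs = 12, matching y values: 9, 14 (2 points).
  x = 9: rhs = 7, matching y values: none (0 points).
  x = 10: rhs = 10, matching y values: none (0 points).
  x = 11: rhs = 4, matching y values: 2, 21 (2 points).
  x = 12: rhs = 18, matching y values: 8, 15 (2 points).
  x = 13: rhs = 12, matching y values: 9, 14 (2 points).
  x = 14: rhs = 15, matching y values: none (0 points).
  x = 15: rhs = 10, matching y values: none (0 points).
  x = 16: rhs = 3, matching y values: 7, 16 (2 points).
  x = 17: rhs = 0, matching y values: 0 (1 points).
  x = 18: rhs = 7, matching y values: none (0 points).
  x = 19: rhs = 7, matching y values: none (0 points).
  x = 20: rhs = 6, matching y values: 11, 12 (2 points).
  x = 21: rhs = 10, matching y values: none (0 points).
  x = 22: rhs = 2, matching y values: 5, 18 (2 points).
Total affine count: 19.
Full point count |E(F_23)| = 19 + 1 = 20.
Hasse bound: |20 − (23+1)| = |-4| = 4 ≤ 2√23 ≈ 9.5917 ✓.


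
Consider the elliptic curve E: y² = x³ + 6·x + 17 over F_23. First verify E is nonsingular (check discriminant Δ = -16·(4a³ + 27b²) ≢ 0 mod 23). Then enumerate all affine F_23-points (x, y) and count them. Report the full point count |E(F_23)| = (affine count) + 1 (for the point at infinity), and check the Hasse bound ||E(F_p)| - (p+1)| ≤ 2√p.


Affine points = {(1, 1), (1, 22), (3, 4), (3, 19), (4, 6), (4, 17), (6, 4), (6, 19), (8, 5), (8, 18), (9, 8), (9, 15), (12, 0), (14, 4), (14, 19), (15, 3), (15, 20), (16, 0), (17, 8), (17, 15), (18, 0), (20, 8), (20, 15)}; affine count = 23; |E(F_23)| = 24.

Discriminant check: Δ ∝ 4a³ + 27b² = 4·6³ + 27·17² = 4·216 + 27·289 ≡ 19 (mod 23). Nonzero ⇒ E is nonsingular.
For each x ∈ F_23, compute rhs = x³ + 6·x + 17 mod 23, then count y ∈ F_23 with y² ≡ rhs.
  x = 0: rhs = 17, matching y values: none (0 points).
  x = 1: rhs = 1, matching y values: 1, 22 (2 points).
  x = 2: rhs = 14, matching y values: none (0 points).
  x = 3: rhs = 16, matching y values: 4, 19 (2 points).
  x = 4: rhs = 13, matching y values: 6, 17 (2 points).
  x = 5: rhs = 11, matching y values: none (0 points).
  x = 6: rhs = 16, matching y values: 4, 19 (2 points).
  x = 7: rhs = 11, matching y values: none (0 points).
  x = 8: rhs = 2, matching y values: 5, 18 (2 points).
  x = 9: rhs = 18, matching y values: 8, 15 (2 points).
  x = 10: rhs = 19, matching y values: none (0 points).
  x = 11: rhs = 11, matching y values: none (0 points).
  x = 12: rhs = 0, matching y values: 0 (1 points).
  x = 13: rhs = 15, matching y values: none (0 points).
  x = 14: rhs = 16, matching y values: 4, 19 (2 points).
  x = 15: rhs = 9, matching y values: 3, 20 (2 points).
  x = 16: rhs = 0, matching y values: 0 (1 points).
  x = 17: rhs = 18, matching y values: 8, 15 (2 points).
  x = 18: rhs = 0, matching y values: 0 (1 points).
  x = 19: rhs = 21, matching y values: none (0 points).
  x = 20: rhs = 18, matching y values: 8, 15 (2 points).
  x = 21: rhs = 20, matching y values: none (0 points).
  x = 22: rhs = 10, matching y values: none (0 points).
Total affine count: 23.
Full point count |E(F_23)| = 23 + 1 = 24.
Hasse bound: |24 − (23+1)| = |0| = 0 ≤ 2√23 ≈ 9.5917 ✓.


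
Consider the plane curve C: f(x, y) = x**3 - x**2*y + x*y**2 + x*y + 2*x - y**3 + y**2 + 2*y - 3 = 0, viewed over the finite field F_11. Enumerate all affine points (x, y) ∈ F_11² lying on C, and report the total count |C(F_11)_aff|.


Affine F_11-points: {(1, 0), (1, 6), (1, 7), (2, 1), (2, 6), (2, 7), (3, 6), (4, 7), (5, 0), (9, 10), (10, 3)}; count = 11.

For each of the 121 pairs (x, y) ∈ F_11², evaluate f(x, y) mod 11. Record the zeros.
  x = 0: [0↦8, 1↦10, 2↦8, 3↦7, 4↦1, 5↦6, 6↦5, 7↦3, 8↦5, 9↦5, 10↦8]  zeros at y ∈ ∅
  x = 1: [0↦0, 1↦3, 2↦4, 3↦8, 4↦9, 5↦1, 6↦0, 7↦0, 8↦6, 9↦1, 10↦1]  zeros at y ∈ {0, 6, 7}
  x = 2: [0↦9, 1↦0, 2↦2, 3↦9, 4↦4, 5↦3, 6↦0, 7↦0, 8↦8, 9↦7, 10↦2]  zeros at y ∈ {1, 6, 7}
  x = 3: [0↦8, 1↦7, 2↦8, 3↦5, 4↦3, 5↦7, 6↦0, 7↦9, 8↦6, 9↦7, 10↦6]  zeros at y ∈ {6}
  x = 4: [0↦3, 1↦8, 2↦6, 3↦2, 4↦1, 5↦8, 6↦6, 7↦0, 8↦6, 9↦7, 10↦8]  zeros at y ∈ {7}
  x = 5: [0↦0, 1↦9, 2↦2, 3↦6, 4↦4, 5↦1, 6↦2, 7↦1, 8↦3, 9↦2, 10↦3]  zeros at y ∈ {0}
  x = 6: [0↦5, 1↦5, 2↦2, 3↦1, 4↦7, 5↦3, 6↦5, 7↦7, 8↦3, 9↦9, 10↦8]  zeros at y ∈ ∅
  x = 7: [0↦2, 1↦2, 2↦1, 3↦4, 4↦5, 5↦9, 6↦10, 7↦2, 8↦1, 9↦1, 10↦7]  zeros at y ∈ ∅
  x = 8: [0↦8, 1↦6, 2↦5, 3↦10, 4↦4, 5↦3, 6↦1, 7↦3, 8↦3, 9↦6, 10↦6]  zeros at y ∈ ∅
  x = 9: [0↦7, 1↦1, 2↦9, 3↦3, 4↦10, 5↦2, 6↦6, 7↦5, 8↦4, 9↦8, 10↦0]  zeros at y ∈ {10}
  x = 10: [0↦5, 1↦4, 2↦8, 3↦0, 4↦7, 5↦1, 6↦9, 7↦3, 8↦10, 9↦2, 10↦6]  zeros at y ∈ {3}
Collecting zeros: affine points = {(1, 0), (1, 6), (1, 7), (2, 1), (2, 6), (2, 7), (3, 6), (4, 7), (5, 0), (9, 10), (10, 3)}.
Total count |C(F_11)_aff| = 11.


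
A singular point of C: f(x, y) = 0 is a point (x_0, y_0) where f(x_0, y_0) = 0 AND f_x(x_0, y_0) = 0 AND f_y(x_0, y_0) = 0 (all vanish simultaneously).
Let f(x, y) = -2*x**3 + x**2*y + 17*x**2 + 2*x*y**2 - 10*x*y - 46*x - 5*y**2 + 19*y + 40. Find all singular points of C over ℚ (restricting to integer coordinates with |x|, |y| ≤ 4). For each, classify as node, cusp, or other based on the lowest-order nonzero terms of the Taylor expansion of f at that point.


Singular points: {(3, 1)}; classification: cusp.

Compute partial derivatives:
  f_x = -6*x**2 + 2*x*y + 34*x + 2*y**2 - 10*y - 46.
  f_y = x**2 + 4*x*y - 10*x - 10*y + 19.
Scan x_0 ∈ {−4, ..., 4}. For each x_0, f_y(x_0, y) is a polynomial in y; find its integer roots y ∈ {−4, ..., 4}, then test f_x and f at those candidates.
  x = -4: f_y(-4, y) = 75 - 26*y; no integer root y with |y| ≤ 4.
  x = -3: f_y(-3, y) = 58 - 22*y; no integer root y with |y| ≤ 4.
  x = -2: f_y(-2, y) = 43 - 18*y; no integer root y with |y| ≤ 4.
  x = -1: f_y(-1, y) = 30 - 14*y; no integer root y with |y| ≤ 4.
  x = 0: f_y(0, y) = 19 - 10*y; no integer root y with |y| ≤ 4.
  x = 1: f_y(1, y) = 10 - 6*y; no integer root y with |y| ≤ 4.
  x = 2: f_y(2, y) = 3 - 2*y; no integer root y with |y| ≤ 4.
  x = 3: f_y(3, y) = 2*y - 2; vanishes at y ∈ {1}. (3, 1): f_x = 0, f = 0 — SINGULAR.
  x = 4: f_y(4, y) = 6*y - 5; no integer root y with |y| ≤ 4.
Only singular point on the grid: (3, 1).
Classify: substitute x = 3 + u, y = 1 + v and expand: f = -2*u**3 + u**2*v + 2*u*v**2 + v**2.
No constant or linear terms (consistent with a singular point). Quadratic part: v**2. Cubic part: -2*u**3 + u**2*v + 2*u*v**2.
The quadratic part v**2 is a perfect square, so there is a single (double) tangent line v = 0, i.e. y = 1. Restricting the cubic part to that line (v = 0) leaves -2*u**3 ≠ 0, so f is not divisible by v and the branch is v² ≈ 2*u**3 to lowest order — this is a cusp.
Classification: cusp.


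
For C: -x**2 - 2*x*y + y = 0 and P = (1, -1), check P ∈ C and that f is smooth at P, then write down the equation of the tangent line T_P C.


Tangent line at P: -y - 1 = 0.

Step 1: f(1, -1) = 0, so P lies on C.
Step 2: partial derivatives
  f_x(x, y) = -2*x - 2*y, f_y(x, y) = 1 - 2*x.
  f_x(P) = 0, f_y(P) = -1 (gradient nonzero, so P is smooth).
Step 3: tangent line at P: 0·(x − 1) + -1·(y − -1) = 0.
Expanding: -y - 1 = 0.


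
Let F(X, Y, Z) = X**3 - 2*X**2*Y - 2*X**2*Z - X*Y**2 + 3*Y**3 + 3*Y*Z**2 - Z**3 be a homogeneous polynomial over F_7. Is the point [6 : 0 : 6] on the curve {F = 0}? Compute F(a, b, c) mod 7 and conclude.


F(6,0,6) ≡ 2 (mod 7); P is NOT on the curve.

Evaluate F(6, 0, 6) term-by-term (mod 7).
  X**3 ↦ 1·216·1·1 = 216
  -2*X**2*Y ↦ -2·36·0·1 = 0
  -2*X**2*Z ↦ -2·36·1·6 = -432
  -X*Y**2 ↦ -1·6·0·1 = 0
  3*Y**3 ↦ 3·1·0·1 = 0
  3*Y*Z**2 ↦ 3·1·0·36 = 0
  -Z**3 ↦ -1·1·1·216 = -216
Sum: F(6, 0, 6) = (216) + (0) + (-432) + (0) + (0) + (0) + (-216) = -432.
Reducing mod 7: -432 ≡ 2 (mod 7).
Since F(a, b, c) ≡ 2 ≠ 0 (mod 7), P does NOT lie on the curve.


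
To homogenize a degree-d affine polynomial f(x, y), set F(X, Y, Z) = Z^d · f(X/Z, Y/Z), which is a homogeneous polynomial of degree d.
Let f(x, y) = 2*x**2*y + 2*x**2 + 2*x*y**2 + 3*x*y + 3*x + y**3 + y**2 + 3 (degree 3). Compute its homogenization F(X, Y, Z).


F(X, Y, Z) = 2*X**2*Y + 2*X**2*Z + 2*X*Y**2 + 3*X*Y*Z + 3*X*Z**2 + Y**3 + Y**2*Z + 3*Z**3

deg(f) = 3.
Substitute x = X/Z, y = Y/Z into f, then multiply by Z^3.
  monomial 2·x^2·y^1 ↦ 2·X^2·Y^1·Z^0.
  monomial 2·x^2·y^0 ↦ 2·X^2·Y^0·Z^1.
  monomial 2·x^1·y^2 ↦ 2·X^1·Y^2·Z^0.
  monomial 3·x^1·y^1 ↦ 3·X^1·Y^1·Z^1.
  monomial 3·x^1·y^0 ↦ 3·X^1·Y^0·Z^2.
  monomial 1·x^0·y^3 ↦ 1·X^0·Y^3·Z^0.
  monomial 1·x^0·y^2 ↦ 1·X^0·Y^2·Z^1.
  monomial 3·x^0·y^0 ↦ 3·X^0·Y^0·Z^3.
Collecting: F(X, Y, Z) = 2*X**2*Y + 2*X**2*Z + 2*X*Y**2 + 3*X*Y*Z + 3*X*Z**2 + Y**3 + Y**2*Z + 3*Z**3.


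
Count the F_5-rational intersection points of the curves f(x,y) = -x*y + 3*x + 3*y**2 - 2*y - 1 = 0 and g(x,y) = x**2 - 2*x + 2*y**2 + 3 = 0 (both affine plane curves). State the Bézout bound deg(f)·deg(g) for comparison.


Common zeros: {(0, 1), (1, 3)}; count = 2; Bézout bound = 4.

deg(f) = 2, deg(g) = 2, so Bézout bound = 4.
Scan x ∈ F_5. For each x, list the y ∈ F_5 with f(x, y) ≡ 0 and those with g(x, y) ≡ 0 (mod 5); the common zeros in that column are the intersection.
  x = 0: f ≡ 0 at y ∈ {1, 3}; g ≡ 0 at y ∈ {1, 4}; common: {1}.
  x = 1: f ≡ 0 at y ∈ {3}; g ≡ 0 at y ∈ {2, 3}; common: {3}.
  x = 2: f ≡ 0 at y ∈ {0, 3}; g ≡ 0 at y ∈ {1, 4}; common: ∅.
  x = 3: f ≡ 0 at y ∈ {2, 3}; g ≡ 0 at y ∈ ∅; common: ∅.
  x = 4: f ≡ 0 at y ∈ {3, 4}; g ≡ 0 at y ∈ ∅; common: ∅.
Collecting: common zeros = {(0, 1), (1, 3)}, so the count is 2.
Comparison with the Bézout bound: 2 ≤ 4 = deg(f)·deg(g), as expected for curves with no common component (the affine F_5-count falls short of the bound because intersections may lie at infinity, over extension fields, or carry multiplicity).


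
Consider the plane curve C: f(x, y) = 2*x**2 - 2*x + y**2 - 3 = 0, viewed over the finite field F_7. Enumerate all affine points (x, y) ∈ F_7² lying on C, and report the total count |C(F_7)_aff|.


Affine F_7-points: {(4, 0)}; count = 1.

For each of the 49 pairs (x, y) ∈ F_7², evaluate f(x, y) mod 7. Record the zeros.
  x = 0: [0↦4, 1↦5, 2↦1, 3↦6, 4↦6, 5↦1, 6↦5]  zeros at y ∈ ∅
  x = 1: [0↦4, 1↦5, 2↦1, 3↦6, 4↦6, 5↦1, 6↦5]  zeros at y ∈ ∅
  x = 2: [0↦1, 1↦2, 2↦5, 3↦3, 4↦3, 5↦5, 6↦2]  zeros at y ∈ ∅
  x = 3: [0↦2, 1↦3, 2↦6, 3↦4, 4↦4, 5↦6, 6↦3]  zeros at y ∈ ∅
  x = 4: [0↦0, 1↦1, 2↦4, 3↦2, 4↦2, 5↦4, 6↦1]  zeros at y ∈ {0}
  x = 5: [0↦2, 1↦3, 2↦6, 3↦4, 4↦4, 5↦6, 6↦3]  zeros at y ∈ ∅
  x = 6: [0↦1, 1↦2, 2↦5, 3↦3, 4↦3, 5↦5, 6↦2]  zeros at y ∈ ∅
Collecting zeros: affine points = {(4, 0)}.
Total count |C(F_7)_aff| = 1.


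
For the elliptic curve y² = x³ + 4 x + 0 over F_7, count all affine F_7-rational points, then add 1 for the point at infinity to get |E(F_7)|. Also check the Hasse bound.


Affine points = {(0, 0), (2, 3), (2, 4), (3, 2), (3, 5), (6, 3), (6, 4)}; affine count = 7; |E(F_7)| = 8.

Discriminant check: Δ ∝ 4a³ + 27b² = 4·4³ + 27·0² = 4·64 + 27·0 ≡ 4 (mod 7). Nonzero ⇒ E is nonsingular.
For each x ∈ F_7, compute rhs = x³ + 4·x + 0 mod 7, then count y ∈ F_7 with y² ≡ rhs.
  x = 0: rhs = 0, matching y values: 0 (1 points).
  x = 1: rhs = 5, matching y values: none (0 points).
  x = 2: rhs = 2, matching y values: 3, 4 (2 points).
  x = 3: rhs = 4, matching y values: 2, 5 (2 points).
  x = 4: rhs = 3, matching y values: none (0 points).
  x = 5: rhs = 5, matching y values: none (0 points).
  x = 6: rhs = 2, matching y values: 3, 4 (2 points).
Total affine count: 7.
Full point count |E(F_7)| = 7 + 1 = 8.
Hasse bound: |8 − (7+1)| = |0| = 0 ≤ 2√7 ≈ 5.2915 ✓.


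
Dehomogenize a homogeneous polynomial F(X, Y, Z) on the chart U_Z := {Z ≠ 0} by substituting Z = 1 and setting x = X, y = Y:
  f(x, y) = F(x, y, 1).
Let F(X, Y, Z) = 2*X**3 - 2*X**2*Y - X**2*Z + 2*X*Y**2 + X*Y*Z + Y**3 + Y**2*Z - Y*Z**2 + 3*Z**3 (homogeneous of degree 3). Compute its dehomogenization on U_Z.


f(x, y) = 2*x**3 - 2*x**2*y - x**2 + 2*x*y**2 + x*y + y**3 + y**2 - y + 3

On U_Z we set Z = 1. Each monomial c·X^i·Y^j·Z^k in F becomes c·x^i·y^j·1^k = c·x^i·y^j.
Substituting Z = 1: F(X, Y, 1) = 2*x**3 - 2*x**2*y - x**2 + 2*x*y**2 + x*y + y**3 + y**2 - y + 3.
Note: deg(f) ≤ deg(F) = 3; strict inequality happens when F is divisible by Z (lost terms).


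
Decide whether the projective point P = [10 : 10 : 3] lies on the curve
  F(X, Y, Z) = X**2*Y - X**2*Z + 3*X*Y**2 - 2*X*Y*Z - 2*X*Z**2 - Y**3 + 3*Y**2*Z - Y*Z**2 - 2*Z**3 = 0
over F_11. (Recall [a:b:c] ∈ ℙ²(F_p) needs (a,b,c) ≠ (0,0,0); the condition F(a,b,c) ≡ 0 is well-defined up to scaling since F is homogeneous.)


F(10,10,3) ≡ 3 (mod 11); P is NOT on the curve.

Evaluate F(10, 10, 3) term-by-term (mod 11).
  X**2*Y ↦ 1·100·10·1 = 1000
  -X**2*Z ↦ -1·100·1·3 = -300
  3*X*Y**2 ↦ 3·10·100·1 = 3000
  -2*X*Y*Z ↦ -2·10·10·3 = -600
  -2*X*Z**2 ↦ -2·10·1·9 = -180
  -Y**3 ↦ -1·1·1000·1 = -1000
  3*Y**2*Z ↦ 3·1·100·3 = 900
  -Y*Z**2 ↦ -1·1·10·9 = -90
  -2*Z**3 ↦ -2·1·1·27 = -54
Sum: F(10, 10, 3) = (1000) + (-300) + (3000) + (-600) + (-180) + (-1000) + (900) + (-90) + (-54) = 2676.
Reducing mod 11: 2676 ≡ 3 (mod 11).
Since F(a, b, c) ≡ 3 ≠ 0 (mod 11), P does NOT lie on the curve.


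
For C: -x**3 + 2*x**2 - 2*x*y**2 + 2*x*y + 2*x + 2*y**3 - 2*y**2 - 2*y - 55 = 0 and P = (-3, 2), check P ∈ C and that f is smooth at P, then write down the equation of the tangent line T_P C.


Tangent line at P: -41*x + 32*y - 187 = 0.

Step 1: f(-3, 2) = 0, so P lies on C.
Step 2: partial derivatives
  f_x(x, y) = -3*x**2 + 4*x - 2*y**2 + 2*y + 2, f_y(x, y) = -4*x*y + 2*x + 6*y**2 - 4*y - 2.
  f_x(P) = -41, f_y(P) = 32 (gradient nonzero, so P is smooth).
Step 3: tangent line at P: -41·(x − -3) + 32·(y − 2) = 0.
Expanding: -41*x + 32*y - 187 = 0.


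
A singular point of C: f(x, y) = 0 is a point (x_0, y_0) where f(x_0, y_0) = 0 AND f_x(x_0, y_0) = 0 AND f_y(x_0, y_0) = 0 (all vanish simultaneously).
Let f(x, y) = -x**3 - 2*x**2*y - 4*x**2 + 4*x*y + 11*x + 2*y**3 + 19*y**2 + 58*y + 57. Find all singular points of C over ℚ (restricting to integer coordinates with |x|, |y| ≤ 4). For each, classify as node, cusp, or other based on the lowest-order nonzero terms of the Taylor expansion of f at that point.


Singular points: {(1, -3)}; classification: node.

Compute partial derivatives:
  f_x = -3*x**2 - 4*x*y - 8*x + 4*y + 11.
  f_y = -2*x**2 + 4*x + 6*y**2 + 38*y + 58.
Scan x_0 ∈ {−4, ..., 4}. For each x_0, f_y(x_0, y) is a polynomial in y; find its integer roots y ∈ {−4, ..., 4}, then test f_x and f at those candidates.
  x = -4: f_y(-4, y) = 6*y**2 + 38*y + 10; no integer root y with |y| ≤ 4.
  x = -3: f_y(-3, y) = 6*y**2 + 38*y + 28; no integer root y with |y| ≤ 4.
  x = -2: f_y(-2, y) = 6*y**2 + 38*y + 42; no integer root y with |y| ≤ 4.
  x = -1: f_y(-1, y) = 6*y**2 + 38*y + 52; vanishes at y ∈ {-2}. (-1, -2): f_x = 0 but f = -1 ≠ 0.
  x = 0: f_y(0, y) = 6*y**2 + 38*y + 58; no integer root y with |y| ≤ 4.
  x = 1: f_y(1, y) = 6*y**2 + 38*y + 60; vanishes at y ∈ {-3}. (1, -3): f_x = 0, f = 0 — SINGULAR.
  x = 2: f_y(2, y) = 6*y**2 + 38*y + 58; no integer root y with |y| ≤ 4.
  x = 3: f_y(3, y) = 6*y**2 + 38*y + 52; vanishes at y ∈ {-2}. (3, -2): f_x = -24 ≠ 0.
  x = 4: f_y(4, y) = 6*y**2 + 38*y + 42; no integer root y with |y| ≤ 4.
Only singular point on the grid: (1, -3).
Classify: substitute x = 1 + u, y = -3 + v and expand: f = -u**3 - 2*u**2*v - u**2 + 2*v**3 + v**2.
No constant or linear terms (consistent with a singular point). Quadratic part: -u**2 + v**2. Cubic part: -u**3 - 2*u**2*v + 2*v**3.
The quadratic part v**2 - u**2 = (v − u)(v + u) splits into two distinct linear factors, so there are two distinct tangent lines y − -3 = ±(x − 1) — this is a node (ordinary double point).
Classification: node.


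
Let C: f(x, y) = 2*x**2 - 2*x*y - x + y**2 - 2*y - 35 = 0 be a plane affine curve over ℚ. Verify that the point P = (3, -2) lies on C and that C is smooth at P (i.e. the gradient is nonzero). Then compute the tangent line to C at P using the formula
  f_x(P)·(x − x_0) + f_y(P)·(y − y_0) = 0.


Tangent line at P: 15*x - 12*y - 69 = 0.

Step 1: f(3, -2) = 0, so P lies on C.
Step 2: partial derivatives
  f_x(x, y) = 4*x - 2*y - 1, f_y(x, y) = -2*x + 2*y - 2.
  f_x(P) = 15, f_y(P) = -12 (gradient nonzero, so P is smooth).
Step 3: tangent line at P: 15·(x − 3) + -12·(y − -2) = 0.
Expanding: 15*x - 12*y - 69 = 0.


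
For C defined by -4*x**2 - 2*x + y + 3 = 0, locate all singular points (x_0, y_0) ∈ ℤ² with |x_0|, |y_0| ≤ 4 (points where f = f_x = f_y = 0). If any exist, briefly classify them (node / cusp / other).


No singular points in the scanned grid; C is smooth there.

Compute partial derivatives:
  f_x = -8*x - 2.
  f_y = 1.
f_y = 1 is a nonzero constant, so f_y never vanishes: no point (x, y) can satisfy f = f_x = f_y = 0. In particular no (x, y) ∈ {−4, ..., 4}² is singular; the curve is smooth.


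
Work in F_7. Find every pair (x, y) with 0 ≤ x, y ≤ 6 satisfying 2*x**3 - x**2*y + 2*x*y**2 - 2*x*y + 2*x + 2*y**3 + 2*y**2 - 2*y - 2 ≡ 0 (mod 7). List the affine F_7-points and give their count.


Affine F_7-points: {(0, 1), (0, 6), (1, 3), (3, 3), (4, 5), (4, 6), (5, 5), (6, 6)}; count = 8.

For each of the 49 pairs (x, y) ∈ F_7², evaluate f(x, y) mod 7. Record the zeros.
  x = 0: [0↦5, 1↦0, 2↦4, 3↦1, 4↦3, 5↦1, 6↦0]  zeros at y ∈ {1, 6}
  x = 1: [0↦2, 1↦3, 2↦3, 3↦0, 4↦6, 5↦5, 6↦2]  zeros at y ∈ {3}
  x = 2: [0↦4, 1↦2, 2↦3, 3↦5, 4↦6, 5↦4, 6↦4]  zeros at y ∈ ∅
  x = 3: [0↦2, 1↦2, 2↦2, 3↦0, 4↦1, 5↦3, 6↦4]  zeros at y ∈ {3}
  x = 4: [0↦1, 1↦1, 2↦5, 3↦4, 4↦3, 5↦0, 6↦0]  zeros at y ∈ {5, 6}
  x = 5: [0↦6, 1↦4, 2↦3, 3↦1, 4↦3, 5↦0, 6↦4]  zeros at y ∈ {5}
  x = 6: [0↦1, 1↦2, 2↦1, 3↦3, 4↦6, 5↦1, 6↦0]  zeros at y ∈ {6}
Collecting zeros: affine points = {(0, 1), (0, 6), (1, 3), (3, 3), (4, 5), (4, 6), (5, 5), (6, 6)}.
Total count |C(F_7)_aff| = 8.


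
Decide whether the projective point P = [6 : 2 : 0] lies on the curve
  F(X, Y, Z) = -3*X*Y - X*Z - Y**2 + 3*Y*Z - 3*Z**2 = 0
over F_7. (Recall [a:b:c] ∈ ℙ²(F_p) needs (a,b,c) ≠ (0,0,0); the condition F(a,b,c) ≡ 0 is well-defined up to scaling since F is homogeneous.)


F(6,2,0) ≡ 2 (mod 7); P is NOT on the curve.

Evaluate F(6, 2, 0) term-by-term (mod 7).
  -3*X*Y ↦ -3·6·2·1 = -36
  -X*Z ↦ -1·6·1·0 = 0
  -Y**2 ↦ -1·1·4·1 = -4
  3*Y*Z ↦ 3·1·2·0 = 0
  -3*Z**2 ↦ -3·1·1·0 = 0
Sum: F(6, 2, 0) = (-36) + (0) + (-4) + (0) + (0) = -40.
Reducing mod 7: -40 ≡ 2 (mod 7).
Since F(a, b, c) ≡ 2 ≠ 0 (mod 7), P does NOT lie on the curve.


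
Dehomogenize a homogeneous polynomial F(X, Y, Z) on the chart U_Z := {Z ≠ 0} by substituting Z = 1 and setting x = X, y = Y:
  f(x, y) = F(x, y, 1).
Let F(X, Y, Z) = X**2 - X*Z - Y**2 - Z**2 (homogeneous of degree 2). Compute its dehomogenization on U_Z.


f(x, y) = x**2 - x - y**2 - 1

On U_Z we set Z = 1. Each monomial c·X^i·Y^j·Z^k in F becomes c·x^i·y^j·1^k = c·x^i·y^j.
Substituting Z = 1: F(X, Y, 1) = x**2 - x - y**2 - 1.
Note: deg(f) ≤ deg(F) = 2; strict inequality happens when F is divisible by Z (lost terms).


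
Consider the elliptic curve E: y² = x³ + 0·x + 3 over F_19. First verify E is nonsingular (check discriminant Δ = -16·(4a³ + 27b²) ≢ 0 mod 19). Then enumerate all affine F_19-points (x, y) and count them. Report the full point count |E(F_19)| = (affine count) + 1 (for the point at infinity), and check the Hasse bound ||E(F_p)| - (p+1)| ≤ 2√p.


Affine points = {(1, 2), (1, 17), (2, 7), (2, 12), (3, 7), (3, 12), (7, 2), (7, 17), (11, 2), (11, 17), (14, 7), (14, 12)}; affine count = 12; |E(F_19)| = 13.

Discriminant check: Δ ∝ 4a³ + 27b² = 4·0³ + 27·3² = 4·0 + 27·9 ≡ 15 (mod 19). Nonzero ⇒ E is nonsingular.
For each x ∈ F_19, compute rhs = x³ + 0·x + 3 mod 19, then count y ∈ F_19 with y² ≡ rhs.
  x = 0: rhs = 3, matching y values: none (0 points).
  x = 1: rhs = 4, matching y values: 2, 17 (2 points).
  x = 2: rhs = 11, matching y values: 7, 12 (2 points).
  x = 3: rhs = 11, matching y values: 7, 12 (2 points).
  x = 4: rhs = 10, matching y values: none (0 points).
  x = 5: rhs = 14, matching y values: none (0 points).
  x = 6: rhs = 10, matching y values: none (0 points).
  x = 7: rhs = 4, matching y values: 2, 17 (2 points).
  x = 8: rhs = 2, matching y values: none (0 points).
  x = 9: rhs = 10, matching y values: none (0 points).
  x = 10: rhs = 15, matching y values: none (0 points).
  x = 11: rhs = 4, matching y values: 2, 17 (2 points).
  x = 12: rhs = 2, matching y values: none (0 points).
  x = 13: rhs = 15, matching y values: none (0 points).
  x = 14: rhs = 11, matching y values: 7, 12 (2 points).
  x = 15: rhs = 15, matching y values: none (0 points).
  x = 16: rhs = 14, matching y values: none (0 points).
  x = 17: rhs = 14, matching y values: none (0 points).
  x = 18: rhs = 2, matching y values: none (0 points).
Total affine count: 12.
Full point count |E(F_19)| = 12 + 1 = 13.
Hasse bound: |13 − (19+1)| = |-7| = 7 ≤ 2√19 ≈ 8.7178 ✓.


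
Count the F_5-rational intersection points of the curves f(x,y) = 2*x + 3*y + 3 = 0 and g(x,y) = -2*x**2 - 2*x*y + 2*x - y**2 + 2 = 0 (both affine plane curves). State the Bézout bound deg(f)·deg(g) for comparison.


Common zeros: {(4, 3)}; count = 1; Bézout bound = 2.

deg(f) = 1, deg(g) = 2, so Bézout bound = 2.
Scan x ∈ F_5. For each x, list the y ∈ F_5 with f(x, y) ≡ 0 and those with g(x, y) ≡ 0 (mod 5); the common zeros in that column are the intersection.
  x = 0: f ≡ 0 at y ∈ {4}; g ≡ 0 at y ∈ ∅; common: ∅.
  x = 1: f ≡ 0 at y ∈ {0}; g ≡ 0 at y ∈ ∅; common: ∅.
  x = 2: f ≡ 0 at y ∈ {1}; g ≡ 0 at y ∈ ∅; common: ∅.
  x = 3: f ≡ 0 at y ∈ {2}; g ≡ 0 at y ∈ {0, 4}; common: ∅.
  x = 4: f ≡ 0 at y ∈ {3}; g ≡ 0 at y ∈ {3, 4}; common: {3}.
Collecting: common zeros = {(4, 3)}, so the count is 1.
Comparison with the Bézout bound: 1 ≤ 2 = deg(f)·deg(g), as expected for curves with no common component (the affine F_5-count falls short of the bound because intersections may lie at infinity, over extension fields, or carry multiplicity).


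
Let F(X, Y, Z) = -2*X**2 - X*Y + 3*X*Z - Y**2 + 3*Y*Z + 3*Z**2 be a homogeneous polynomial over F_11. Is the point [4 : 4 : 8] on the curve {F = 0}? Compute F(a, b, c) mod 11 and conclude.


F(4,4,8) ≡ 1 (mod 11); P is NOT on the curve.

Evaluate F(4, 4, 8) term-by-term (mod 11).
  -2*X**2 ↦ -2·16·1·1 = -32
  -X*Y ↦ -1·4·4·1 = -16
  3*X*Z ↦ 3·4·1·8 = 96
  -Y**2 ↦ -1·1·16·1 = -16
  3*Y*Z ↦ 3·1·4·8 = 96
  3*Z**2 ↦ 3·1·1·64 = 192
Sum: F(4, 4, 8) = (-32) + (-16) + (96) + (-16) + (96) + (192) = 320.
Reducing mod 11: 320 ≡ 1 (mod 11).
Since F(a, b, c) ≡ 1 ≠ 0 (mod 11), P does NOT lie on the curve.


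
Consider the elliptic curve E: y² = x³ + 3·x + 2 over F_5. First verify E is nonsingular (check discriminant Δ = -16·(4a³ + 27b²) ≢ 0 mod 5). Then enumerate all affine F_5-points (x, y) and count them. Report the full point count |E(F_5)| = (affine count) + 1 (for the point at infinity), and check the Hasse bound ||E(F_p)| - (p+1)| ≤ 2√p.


Affine points = {(1, 1), (1, 4), (2, 1), (2, 4)}; affine count = 4; |E(F_5)| = 5.

Discriminant check: Δ ∝ 4a³ + 27b² = 4·3³ + 27·2² = 4·27 + 27·4 ≡ 1 (mod 5). Nonzero ⇒ E is nonsingular.
For each x ∈ F_5, compute rhs = x³ + 3·x + 2 mod 5, then count y ∈ F_5 with y² ≡ rhs.
  x = 0: rhs = 2, matching y values: none (0 points).
  x = 1: rhs = 1, matching y values: 1, 4 (2 points).
  x = 2: rhs = 1, matching y values: 1, 4 (2 points).
  x = 3: rhs = 3, matching y values: none (0 points).
  x = 4: rhs = 3, matching y values: none (0 points).
Total affine count: 4.
Full point count |E(F_5)| = 4 + 1 = 5.
Hasse bound: |5 − (5+1)| = |-1| = 1 ≤ 2√5 ≈ 4.4721 ✓.


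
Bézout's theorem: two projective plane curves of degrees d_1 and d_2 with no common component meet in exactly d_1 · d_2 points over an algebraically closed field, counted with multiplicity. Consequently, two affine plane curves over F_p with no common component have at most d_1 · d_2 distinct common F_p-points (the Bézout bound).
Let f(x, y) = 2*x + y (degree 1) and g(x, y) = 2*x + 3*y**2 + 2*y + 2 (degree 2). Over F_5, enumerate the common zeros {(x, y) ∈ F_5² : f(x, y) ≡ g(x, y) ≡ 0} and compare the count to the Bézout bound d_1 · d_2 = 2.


Common zeros: ∅; count = 0; Bézout bound = 2.

deg(f) = 1, deg(g) = 2, so Bézout bound = 2.
Scan x ∈ F_5. For each x, list the y ∈ F_5 with f(x, y) ≡ 0 and those with g(x, y) ≡ 0 (mod 5); the common zeros in that column are the intersection.
  x = 0: f ≡ 0 at y ∈ {0}; g ≡ 0 at y ∈ {3}; common: ∅.
  x = 1: f ≡ 0 at y ∈ {3}; g ≡ 0 at y ∈ {2, 4}; common: ∅.
  x = 2: f ≡ 0 at y ∈ {1}; g ≡ 0 at y ∈ ∅; common: ∅.
  x = 3: f ≡ 0 at y ∈ {4}; g ≡ 0 at y ∈ ∅; common: ∅.
  x = 4: f ≡ 0 at y ∈ {2}; g ≡ 0 at y ∈ {0, 1}; common: ∅.
Collecting: common zeros = ∅, so the count is 0.
Comparison with the Bézout bound: 0 ≤ 2 = deg(f)·deg(g), as expected for curves with no common component (the affine F_5-count falls short of the bound because intersections may lie at infinity, over extension fields, or carry multiplicity).


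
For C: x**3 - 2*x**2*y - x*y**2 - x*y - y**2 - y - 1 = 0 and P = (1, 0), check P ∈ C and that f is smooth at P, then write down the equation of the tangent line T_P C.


Tangent line at P: 3*x - 4*y - 3 = 0.

Step 1: f(1, 0) = 0, so P lies on C.
Step 2: partial derivatives
  f_x(x, y) = 3*x**2 - 4*x*y - y**2 - y, f_y(x, y) = -2*x**2 - 2*x*y - x - 2*y - 1.
  f_x(P) = 3, f_y(P) = -4 (gradient nonzero, so P is smooth).
Step 3: tangent line at P: 3·(x − 1) + -4·(y − 0) = 0.
Expanding: 3*x - 4*y - 3 = 0.


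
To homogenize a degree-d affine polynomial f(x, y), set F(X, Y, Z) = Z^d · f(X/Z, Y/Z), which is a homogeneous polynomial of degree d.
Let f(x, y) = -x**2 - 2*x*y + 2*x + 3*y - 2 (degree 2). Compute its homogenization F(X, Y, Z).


F(X, Y, Z) = -X**2 - 2*X*Y + 2*X*Z + 3*Y*Z - 2*Z**2

deg(f) = 2.
Substitute x = X/Z, y = Y/Z into f, then multiply by Z^2.
  monomial -1·x^2·y^0 ↦ -1·X^2·Y^0·Z^0.
  monomial -2·x^1·y^1 ↦ -2·X^1·Y^1·Z^0.
  monomial 2·x^1·y^0 ↦ 2·X^1·Y^0·Z^1.
  monomial 3·x^0·y^1 ↦ 3·X^0·Y^1·Z^1.
  monomial -2·x^0·y^0 ↦ -2·X^0·Y^0·Z^2.
Collecting: F(X, Y, Z) = -X**2 - 2*X*Y + 2*X*Z + 3*Y*Z - 2*Z**2.


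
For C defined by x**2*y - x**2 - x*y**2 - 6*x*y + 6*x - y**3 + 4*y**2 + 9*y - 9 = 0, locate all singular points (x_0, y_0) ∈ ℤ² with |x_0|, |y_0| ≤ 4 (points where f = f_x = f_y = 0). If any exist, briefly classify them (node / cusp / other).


Singular points: {(3, 0)}; classification: node.

Compute partial derivatives:
  f_x = 2*x*y - 2*x - y**2 - 6*y + 6.
  f_y = x**2 - 2*x*y - 6*x - 3*y**2 + 8*y + 9.
Scan x_0 ∈ {−4, ..., 4}. For each x_0, f_y(x_0, y) is a polynomial in y; find its integer roots y ∈ {−4, ..., 4}, then test f_x and f at those candidates.
  x = -4: f_y(-4, y) = -3*y**2 + 16*y + 49; no integer root y with |y| ≤ 4.
  x = -3: f_y(-3, y) = -3*y**2 + 14*y + 36; no integer root y with |y| ≤ 4.
  x = -2: f_y(-2, y) = -3*y**2 + 12*y + 25; no integer root y with |y| ≤ 4.
  x = -1: f_y(-1, y) = -3*y**2 + 10*y + 16; no integer root y with |y| ≤ 4.
  x = 0: f_y(0, y) = -3*y**2 + 8*y + 9; no integer root y with |y| ≤ 4.
  x = 1: f_y(1, y) = -3*y**2 + 6*y + 4; no integer root y with |y| ≤ 4.
  x = 2: f_y(2, y) = -3*y**2 + 4*y + 1; no integer root y with |y| ≤ 4.
  x = 3: f_y(3, y) = -3*y**2 + 2*y; vanishes at y ∈ {0}. (3, 0): f_x = 0, f = 0 — SINGULAR.
  x = 4: f_y(4, y) = 1 - 3*y**2; no integer root y with |y| ≤ 4.
Only singular point on the grid: (3, 0).
Classify: substitute x = 3 + u, y = 0 + v and expand: f = u**2*v - u**2 - u*v**2 - v**3 + v**2.
No constant or linear terms (consistent with a singular point). Quadratic part: -u**2 + v**2. Cubic part: u**2*v - u*v**2 - v**3.
The quadratic part v**2 - u**2 = (v − u)(v + u) splits into two distinct linear factors, so there are two distinct tangent lines y − 0 = ±(x − 3) — this is a node (ordinary double point).
Classification: node.


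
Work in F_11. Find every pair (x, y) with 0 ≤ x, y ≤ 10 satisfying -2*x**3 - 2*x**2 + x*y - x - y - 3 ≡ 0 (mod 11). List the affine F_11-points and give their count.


Affine F_11-points: {(0, 8), (2, 7), (3, 6), (4, 8), (5, 0), (6, 8), (7, 4), (8, 9), (9, 6), (10, 10)}; count = 10.

For each of the 121 pairs (x, y) ∈ F_11², evaluate f(x, y) mod 11. Record the zeros.
  x = 0: [0↦8, 1↦7, 2↦6, 3↦5, 4↦4, 5↦3, 6↦2, 7↦1, 8↦0, 9↦10, 10↦9]  zeros at y ∈ {8}
  x = 1: [0↦3, 1↦3, 2↦3, 3↦3, 4↦3, 5↦3, 6↦3, 7↦3, 8↦3, 9↦3, 10↦3]  zeros at y ∈ ∅
  x = 2: [0↦4, 1↦5, 2↦6, 3↦7, 4↦8, 5↦9, 6↦10, 7↦0, 8↦1, 9↦2, 10↦3]  zeros at y ∈ {7}
  x = 3: [0↦10, 1↦1, 2↦3, 3↦5, 4↦7, 5↦9, 6↦0, 7↦2, 8↦4, 9↦6, 10↦8]  zeros at y ∈ {6}
  x = 4: [0↦9, 1↦1, 2↦4, 3↦7, 4↦10, 5↦2, 6↦5, 7↦8, 8↦0, 9↦3, 10↦6]  zeros at y ∈ {8}
  x = 5: [0↦0, 1↦4, 2↦8, 3↦1, 4↦5, 5↦9, 6↦2, 7↦6, 8↦10, 9↦3, 10↦7]  zeros at y ∈ {0}
  x = 6: [0↦4, 1↦9, 2↦3, 3↦8, 4↦2, 5↦7, 6↦1, 7↦6, 8↦0, 9↦5, 10↦10]  zeros at y ∈ {8}
  x = 7: [0↦9, 1↦4, 2↦10, 3↦5, 4↦0, 5↦6, 6↦1, 7↦7, 8↦2, 9↦8, 10↦3]  zeros at y ∈ {4}
  x = 8: [0↦3, 1↦10, 2↦6, 3↦2, 4↦9, 5↦5, 6↦1, 7↦8, 8↦4, 9↦0, 10↦7]  zeros at y ∈ {9}
  x = 9: [0↦7, 1↦4, 2↦1, 3↦9, 4↦6, 5↦3, 6↦0, 7↦8, 8↦5, 9↦2, 10↦10]  zeros at y ∈ {6}
  x = 10: [0↦9, 1↦7, 2↦5, 3↦3, 4↦1, 5↦10, 6↦8, 7↦6, 8↦4, 9↦2, 10↦0]  zeros at y ∈ {10}
Collecting zeros: affine points = {(0, 8), (2, 7), (3, 6), (4, 8), (5, 0), (6, 8), (7, 4), (8, 9), (9, 6), (10, 10)}.
Total count |C(F_11)_aff| = 10.


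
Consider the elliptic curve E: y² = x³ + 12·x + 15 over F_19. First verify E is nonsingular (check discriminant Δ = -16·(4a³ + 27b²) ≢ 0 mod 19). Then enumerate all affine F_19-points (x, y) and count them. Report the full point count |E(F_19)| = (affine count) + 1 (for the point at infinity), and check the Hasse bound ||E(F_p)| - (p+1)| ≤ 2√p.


Affine points = {(1, 3), (1, 16), (2, 3), (2, 16), (7, 9), (7, 10), (9, 4), (9, 15), (12, 5), (12, 14), (14, 1), (14, 18), (15, 6), (15, 13), (16, 3), (16, 16)}; affine count = 16; |E(F_19)| = 17.

Discriminant check: Δ ∝ 4a³ + 27b² = 4·12³ + 27·15² = 4·1728 + 27·225 ≡ 10 (mod 19). Nonzero ⇒ E is nonsingular.
For each x ∈ F_19, compute rhs = x³ + 12·x + 15 mod 19, then count y ∈ F_19 with y² ≡ rhs.
  x = 0: rhs = 15, matching y values: none (0 points).
  x = 1: rhs = 9, matching y values: 3, 16 (2 points).
  x = 2: rhs = 9, matching y values: 3, 16 (2 points).
  x = 3: rhs = 2, matching y values: none (0 points).
  x = 4: rhs = 13, matching y values: none (0 points).
  x = 5: rhs = 10, matching y values: none (0 points).
  x = 6: rhs = 18, matching y values: none (0 points).
  x = 7: rhs = 5, matching y values: 9, 10 (2 points).
  x = 8: rhs = 15, matching y values: none (0 points).
  x = 9: rhs = 16, matching y values: 4, 15 (2 points).
  x = 10: rhs = 14, matching y values: none (0 points).
  x = 11: rhs = 15, matching y values: none (0 points).
  x = 12: rhs = 6, matching y values: 5, 14 (2 points).
  x = 13: rhs = 12, matching y values: none (0 points).
  x = 14: rhs = 1, matching y values: 1, 18 (2 points).
  x = 15: rhs = 17, matching y values: 6, 13 (2 points).
  x = 16: rhs = 9, matching y values: 3, 16 (2 points).
  x = 17: rhs = 2, matching y values: none (0 points).
  x = 18: rhs = 2, matching y values: none (0 points).
Total affine count: 16.
Full point count |E(F_19)| = 16 + 1 = 17.
Hasse bound: |17 − (19+1)| = |-3| = 3 ≤ 2√19 ≈ 8.7178 ✓.


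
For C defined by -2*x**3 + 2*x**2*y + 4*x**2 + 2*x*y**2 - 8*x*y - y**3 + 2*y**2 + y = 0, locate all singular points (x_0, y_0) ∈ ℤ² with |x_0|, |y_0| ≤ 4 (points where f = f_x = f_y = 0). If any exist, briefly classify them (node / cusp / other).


Singular points: {(1, 1)}; classification: cusp.

Compute partial derivatives:
  f_x = -6*x**2 + 4*x*y + 8*x + 2*y**2 - 8*y.
  f_y = 2*x**2 + 4*x*y - 8*x - 3*y**2 + 4*y + 1.
Scan x_0 ∈ {−4, ..., 4}. For each x_0, f_y(x_0, y) is a polynomial in y; find its integer roots y ∈ {−4, ..., 4}, then test f_x and f at those candidates.
  x = -4: f_y(-4, y) = -3*y**2 - 12*y + 65; no integer root y with |y| ≤ 4.
  x = -3: f_y(-3, y) = -3*y**2 - 8*y + 43; no integer root y with |y| ≤ 4.
  x = -2: f_y(-2, y) = -3*y**2 - 4*y + 25; no integer root y with |y| ≤ 4.
  x = -1: f_y(-1, y) = 11 - 3*y**2; no integer root y with |y| ≤ 4.
  x = 0: f_y(0, y) = -3*y**2 + 4*y + 1; no integer root y with |y| ≤ 4.
  x = 1: f_y(1, y) = -3*y**2 + 8*y - 5; vanishes at y ∈ {1}. (1, 1): f_x = 0, f = 0 — SINGULAR.
  x = 2: f_y(2, y) = -3*y**2 + 12*y - 7; no integer root y with |y| ≤ 4.
  x = 3: f_y(3, y) = -3*y**2 + 16*y - 5; no integer root y with |y| ≤ 4.
  x = 4: f_y(4, y) = -3*y**2 + 20*y + 1; no integer root y with |y| ≤ 4.
Only singular point on the grid: (1, 1).
Classify: substitute x = 1 + u, y = 1 + v and expand: f = -2*u**3 + 2*u**2*v + 2*u*v**2 - v**3 + v**2.
No constant or linear terms (consistent with a singular point). Quadratic part: v**2. Cubic part: -2*u**3 + 2*u**2*v + 2*u*v**2 - v**3.
The quadratic part v**2 is a perfect square, so there is a single (double) tangent line v = 0, i.e. y = 1. Restricting the cubic part to that line (v = 0) leaves -2*u**3 ≠ 0, so f is not divisible by v and the branch is v² ≈ 2*u**3 to lowest order — this is a cusp.
Classification: cusp.


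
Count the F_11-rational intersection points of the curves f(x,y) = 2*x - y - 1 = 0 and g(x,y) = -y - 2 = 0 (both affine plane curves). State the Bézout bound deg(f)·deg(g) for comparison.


Common zeros: {(5, 9)}; count = 1; Bézout bound = 1.

deg(f) = 1, deg(g) = 1, so Bézout bound = 1.
Scan x ∈ F_11. For each x, list the y ∈ F_11 with f(x, y) ≡ 0 and those with g(x, y) ≡ 0 (mod 11); the common zeros in that column are the intersection.
  x = 0: f ≡ 0 at y ∈ {10}; g ≡ 0 at y ∈ {9}; common: ∅.
  x = 1: f ≡ 0 at y ∈ {1}; g ≡ 0 at y ∈ {9}; common: ∅.
  x = 2: f ≡ 0 at y ∈ {3}; g ≡ 0 at y ∈ {9}; common: ∅.
  x = 3: f ≡ 0 at y ∈ {5}; g ≡ 0 at y ∈ {9}; common: ∅.
  x = 4: f ≡ 0 at y ∈ {7}; g ≡ 0 at y ∈ {9}; common: ∅.
  x = 5: f ≡ 0 at y ∈ {9}; g ≡ 0 at y ∈ {9}; common: {9}.
  x = 6: f ≡ 0 at y ∈ {0}; g ≡ 0 at y ∈ {9}; common: ∅.
  x = 7: f ≡ 0 at y ∈ {2}; g ≡ 0 at y ∈ {9}; common: ∅.
  x = 8: f ≡ 0 at y ∈ {4}; g ≡ 0 at y ∈ {9}; common: ∅.
  x = 9: f ≡ 0 at y ∈ {6}; g ≡ 0 at y ∈ {9}; common: ∅.
  x = 10: f ≡ 0 at y ∈ {8}; g ≡ 0 at y ∈ {9}; common: ∅.
Collecting: common zeros = {(5, 9)}, so the count is 1.
Comparison with the Bézout bound: 1 ≤ 1 = deg(f)·deg(g), as expected for curves with no common component (the bound is attained).


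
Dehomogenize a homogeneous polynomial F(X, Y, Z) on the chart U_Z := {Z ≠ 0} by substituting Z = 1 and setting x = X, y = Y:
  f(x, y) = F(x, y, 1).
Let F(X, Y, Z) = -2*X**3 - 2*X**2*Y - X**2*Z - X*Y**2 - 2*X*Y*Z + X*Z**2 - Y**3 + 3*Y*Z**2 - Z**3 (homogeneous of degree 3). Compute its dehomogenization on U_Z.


f(x, y) = -2*x**3 - 2*x**2*y - x**2 - x*y**2 - 2*x*y + x - y**3 + 3*y - 1

On U_Z we set Z = 1. Each monomial c·X^i·Y^j·Z^k in F becomes c·x^i·y^j·1^k = c·x^i·y^j.
Substituting Z = 1: F(X, Y, 1) = -2*x**3 - 2*x**2*y - x**2 - x*y**2 - 2*x*y + x - y**3 + 3*y - 1.
Note: deg(f) ≤ deg(F) = 3; strict inequality happens when F is divisible by Z (lost terms).
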